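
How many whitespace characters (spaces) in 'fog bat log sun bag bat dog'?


\s matches whitespace characters (spaces, tabs, etc.).
Text: 'fog bat log sun bag bat dog'
This text has 7 words separated by spaces.
Number of spaces = number of words - 1 = 7 - 1 = 6

6


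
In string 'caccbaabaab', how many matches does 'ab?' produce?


Pattern 'ab?' matches 'a' optionally followed by 'b'.
String: 'caccbaabaab'
Scanning left to right for 'a' then checking next char:
  Match 1: 'a' (a not followed by b)
  Match 2: 'a' (a not followed by b)
  Match 3: 'ab' (a followed by b)
  Match 4: 'a' (a not followed by b)
  Match 5: 'ab' (a followed by b)
Total matches: 5

5


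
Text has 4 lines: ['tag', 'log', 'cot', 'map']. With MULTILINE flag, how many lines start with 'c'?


With MULTILINE flag, ^ matches the start of each line.
Lines: ['tag', 'log', 'cot', 'map']
Checking which lines start with 'c':
  Line 1: 'tag' -> no
  Line 2: 'log' -> no
  Line 3: 'cot' -> MATCH
  Line 4: 'map' -> no
Matching lines: ['cot']
Count: 1

1


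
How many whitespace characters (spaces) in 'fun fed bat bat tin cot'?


\s matches whitespace characters (spaces, tabs, etc.).
Text: 'fun fed bat bat tin cot'
This text has 6 words separated by spaces.
Number of spaces = number of words - 1 = 6 - 1 = 5

5


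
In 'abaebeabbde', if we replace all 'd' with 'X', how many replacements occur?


re.sub('d', 'X', text) replaces every occurrence of 'd' with 'X'.
Text: 'abaebeabbde'
Scanning for 'd':
  pos 9: 'd' -> replacement #1
Total replacements: 1

1


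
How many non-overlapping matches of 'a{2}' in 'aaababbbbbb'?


Pattern 'a{2}' matches exactly 2 consecutive a's (greedy, non-overlapping).
String: 'aaababbbbbb'
Scanning for runs of a's:
  Run at pos 0: 'aaa' (length 3) -> 1 match(es)
  Run at pos 4: 'a' (length 1) -> 0 match(es)
Matches found: ['aa']
Total: 1

1


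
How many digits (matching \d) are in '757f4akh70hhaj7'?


\d matches any digit 0-9.
Scanning '757f4akh70hhaj7':
  pos 0: '7' -> DIGIT
  pos 1: '5' -> DIGIT
  pos 2: '7' -> DIGIT
  pos 4: '4' -> DIGIT
  pos 8: '7' -> DIGIT
  pos 9: '0' -> DIGIT
  pos 14: '7' -> DIGIT
Digits found: ['7', '5', '7', '4', '7', '0', '7']
Total: 7

7


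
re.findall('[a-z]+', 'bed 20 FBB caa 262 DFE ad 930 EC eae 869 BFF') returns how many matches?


Pattern '[a-z]+' finds one or more lowercase letters.
Text: 'bed 20 FBB caa 262 DFE ad 930 EC eae 869 BFF'
Scanning for matches:
  Match 1: 'bed'
  Match 2: 'caa'
  Match 3: 'ad'
  Match 4: 'eae'
Total matches: 4

4


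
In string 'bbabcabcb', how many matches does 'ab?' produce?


Pattern 'ab?' matches 'a' optionally followed by 'b'.
String: 'bbabcabcb'
Scanning left to right for 'a' then checking next char:
  Match 1: 'ab' (a followed by b)
  Match 2: 'ab' (a followed by b)
Total matches: 2

2


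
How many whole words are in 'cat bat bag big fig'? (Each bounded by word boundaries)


Word boundaries (\b) mark the start/end of each word.
Text: 'cat bat bag big fig'
Splitting by whitespace:
  Word 1: 'cat'
  Word 2: 'bat'
  Word 3: 'bag'
  Word 4: 'big'
  Word 5: 'fig'
Total whole words: 5

5


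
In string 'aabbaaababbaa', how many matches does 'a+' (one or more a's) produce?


Pattern 'a+' matches one or more consecutive a's.
String: 'aabbaaababbaa'
Scanning for runs of a:
  Match 1: 'aa' (length 2)
  Match 2: 'aaa' (length 3)
  Match 3: 'a' (length 1)
  Match 4: 'aa' (length 2)
Total matches: 4

4


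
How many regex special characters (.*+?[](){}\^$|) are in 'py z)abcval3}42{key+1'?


Regex special characters are: . * + ? [ ] ( ) { } \ ^ $ |
Scanning 'py z)abcval3}42{key+1':
  pos 4: ')' -> SPECIAL
  pos 12: '}' -> SPECIAL
  pos 15: '{' -> SPECIAL
  pos 19: '+' -> SPECIAL
Special chars found: [')', '}', '{', '+']
Total: 4

4


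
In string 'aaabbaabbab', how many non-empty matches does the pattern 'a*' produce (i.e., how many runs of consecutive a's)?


Pattern 'a*' matches zero or more a's. We want non-empty runs of consecutive a's.
String: 'aaabbaabbab'
Walking through the string to find runs of a's:
  Run 1: positions 0-2 -> 'aaa'
  Run 2: positions 5-6 -> 'aa'
  Run 3: positions 9-9 -> 'a'
Non-empty runs found: ['aaa', 'aa', 'a']
Count: 3

3


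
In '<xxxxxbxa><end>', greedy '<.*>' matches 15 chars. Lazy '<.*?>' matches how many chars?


Greedy '<.*>' tries to match as MUCH as possible.
Lazy '<.*?>' tries to match as LITTLE as possible.

String: '<xxxxxbxa><end>'
Greedy '<.*>' starts at first '<' and extends to the LAST '>': '<xxxxxbxa><end>' (15 chars)
Lazy '<.*?>' starts at first '<' and stops at the FIRST '>': '<xxxxxbxa>' (10 chars)

10


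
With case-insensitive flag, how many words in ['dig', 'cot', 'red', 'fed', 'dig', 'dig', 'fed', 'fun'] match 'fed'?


Case-insensitive matching: compare each word's lowercase form to 'fed'.
  'dig' -> lower='dig' -> no
  'cot' -> lower='cot' -> no
  'red' -> lower='red' -> no
  'fed' -> lower='fed' -> MATCH
  'dig' -> lower='dig' -> no
  'dig' -> lower='dig' -> no
  'fed' -> lower='fed' -> MATCH
  'fun' -> lower='fun' -> no
Matches: ['fed', 'fed']
Count: 2

2


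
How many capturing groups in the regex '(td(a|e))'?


To count capturing groups, count each '(' that starts a group.
Pattern: '(td(a|e))'
Walking through the pattern:
  Position 0: '(' -> group #1
  Position 3: '(' -> group #2
Total capturing groups: 2

2


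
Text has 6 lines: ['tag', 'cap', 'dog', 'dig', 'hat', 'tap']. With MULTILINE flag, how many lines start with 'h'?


With MULTILINE flag, ^ matches the start of each line.
Lines: ['tag', 'cap', 'dog', 'dig', 'hat', 'tap']
Checking which lines start with 'h':
  Line 1: 'tag' -> no
  Line 2: 'cap' -> no
  Line 3: 'dog' -> no
  Line 4: 'dig' -> no
  Line 5: 'hat' -> MATCH
  Line 6: 'tap' -> no
Matching lines: ['hat']
Count: 1

1


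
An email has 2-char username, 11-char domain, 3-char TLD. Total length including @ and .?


An email address has format: username@domain.tld
Username length: 2
'@' character: 1
Domain length: 11
'.' character: 1
TLD length: 3
Total = 2 + 1 + 11 + 1 + 3 = 18

18


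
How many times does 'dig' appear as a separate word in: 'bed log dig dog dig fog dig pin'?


Scanning each word for exact match 'dig':
  Word 1: 'bed' -> no
  Word 2: 'log' -> no
  Word 3: 'dig' -> MATCH
  Word 4: 'dog' -> no
  Word 5: 'dig' -> MATCH
  Word 6: 'fog' -> no
  Word 7: 'dig' -> MATCH
  Word 8: 'pin' -> no
Total matches: 3

3


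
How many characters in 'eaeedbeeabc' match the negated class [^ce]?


Negated class [^ce] matches any char NOT in {c, e}
Scanning 'eaeedbeeabc':
  pos 0: 'e' -> no (excluded)
  pos 1: 'a' -> MATCH
  pos 2: 'e' -> no (excluded)
  pos 3: 'e' -> no (excluded)
  pos 4: 'd' -> MATCH
  pos 5: 'b' -> MATCH
  pos 6: 'e' -> no (excluded)
  pos 7: 'e' -> no (excluded)
  pos 8: 'a' -> MATCH
  pos 9: 'b' -> MATCH
  pos 10: 'c' -> no (excluded)
Total matches: 5

5


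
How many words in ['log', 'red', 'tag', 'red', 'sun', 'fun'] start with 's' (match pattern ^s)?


Pattern ^s anchors to start of word. Check which words begin with 's':
  'log' -> no
  'red' -> no
  'tag' -> no
  'red' -> no
  'sun' -> MATCH (starts with 's')
  'fun' -> no
Matching words: ['sun']
Count: 1

1


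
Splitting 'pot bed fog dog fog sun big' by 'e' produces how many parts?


Splitting by 'e' breaks the string at each occurrence of the separator.
Text: 'pot bed fog dog fog sun big'
Parts after split:
  Part 1: 'pot b'
  Part 2: 'd fog dog fog sun big'
Total parts: 2

2


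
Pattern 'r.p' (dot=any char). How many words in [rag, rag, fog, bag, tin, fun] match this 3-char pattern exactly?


Pattern 'r.p' means: starts with 'r', any single char, ends with 'p'.
Checking each word (must be exactly 3 chars):
  'rag' (len=3): no
  'rag' (len=3): no
  'fog' (len=3): no
  'bag' (len=3): no
  'tin' (len=3): no
  'fun' (len=3): no
Matching words: []
Total: 0

0


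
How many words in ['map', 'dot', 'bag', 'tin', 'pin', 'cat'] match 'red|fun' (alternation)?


Alternation 'red|fun' matches either 'red' or 'fun'.
Checking each word:
  'map' -> no
  'dot' -> no
  'bag' -> no
  'tin' -> no
  'pin' -> no
  'cat' -> no
Matches: []
Count: 0

0


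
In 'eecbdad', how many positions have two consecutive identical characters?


Looking for consecutive identical characters in 'eecbdad':
  pos 0-1: 'e' vs 'e' -> MATCH ('ee')
  pos 1-2: 'e' vs 'c' -> different
  pos 2-3: 'c' vs 'b' -> different
  pos 3-4: 'b' vs 'd' -> different
  pos 4-5: 'd' vs 'a' -> different
  pos 5-6: 'a' vs 'd' -> different
Consecutive identical pairs: ['ee']
Count: 1

1


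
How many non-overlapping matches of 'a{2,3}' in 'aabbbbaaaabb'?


Pattern 'a{2,3}' matches between 2 and 3 consecutive a's (greedy).
String: 'aabbbbaaaabb'
Finding runs of a's and applying greedy matching:
  Run at pos 0: 'aa' (length 2)
  Run at pos 6: 'aaaa' (length 4)
Matches: ['aa', 'aaa']
Count: 2

2


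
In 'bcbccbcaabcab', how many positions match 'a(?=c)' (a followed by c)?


Lookahead 'a(?=c)' matches 'a' only when followed by 'c'.
String: 'bcbccbcaabcab'
Checking each position where char is 'a':
  pos 7: 'a' -> no (next='a')
  pos 8: 'a' -> no (next='b')
  pos 11: 'a' -> no (next='b')
Matching positions: []
Count: 0

0


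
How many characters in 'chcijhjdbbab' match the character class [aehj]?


Character class [aehj] matches any of: {a, e, h, j}
Scanning string 'chcijhjdbbab' character by character:
  pos 0: 'c' -> no
  pos 1: 'h' -> MATCH
  pos 2: 'c' -> no
  pos 3: 'i' -> no
  pos 4: 'j' -> MATCH
  pos 5: 'h' -> MATCH
  pos 6: 'j' -> MATCH
  pos 7: 'd' -> no
  pos 8: 'b' -> no
  pos 9: 'b' -> no
  pos 10: 'a' -> MATCH
  pos 11: 'b' -> no
Total matches: 5

5


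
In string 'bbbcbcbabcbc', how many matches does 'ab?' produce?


Pattern 'ab?' matches 'a' optionally followed by 'b'.
String: 'bbbcbcbabcbc'
Scanning left to right for 'a' then checking next char:
  Match 1: 'ab' (a followed by b)
Total matches: 1

1


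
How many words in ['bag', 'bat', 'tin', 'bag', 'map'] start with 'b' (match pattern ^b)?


Pattern ^b anchors to start of word. Check which words begin with 'b':
  'bag' -> MATCH (starts with 'b')
  'bat' -> MATCH (starts with 'b')
  'tin' -> no
  'bag' -> MATCH (starts with 'b')
  'map' -> no
Matching words: ['bag', 'bat', 'bag']
Count: 3

3


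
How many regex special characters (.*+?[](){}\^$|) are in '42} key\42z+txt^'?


Regex special characters are: . * + ? [ ] ( ) { } \ ^ $ |
Scanning '42} key\42z+txt^':
  pos 2: '}' -> SPECIAL
  pos 7: '\' -> SPECIAL
  pos 11: '+' -> SPECIAL
  pos 15: '^' -> SPECIAL
Special chars found: ['}', '\\', '+', '^']
Total: 4

4


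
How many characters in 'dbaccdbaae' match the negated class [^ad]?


Negated class [^ad] matches any char NOT in {a, d}
Scanning 'dbaccdbaae':
  pos 0: 'd' -> no (excluded)
  pos 1: 'b' -> MATCH
  pos 2: 'a' -> no (excluded)
  pos 3: 'c' -> MATCH
  pos 4: 'c' -> MATCH
  pos 5: 'd' -> no (excluded)
  pos 6: 'b' -> MATCH
  pos 7: 'a' -> no (excluded)
  pos 8: 'a' -> no (excluded)
  pos 9: 'e' -> MATCH
Total matches: 5

5


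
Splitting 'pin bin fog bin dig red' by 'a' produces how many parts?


Splitting by 'a' breaks the string at each occurrence of the separator.
Text: 'pin bin fog bin dig red'
Parts after split:
  Part 1: 'pin bin fog bin dig red'
Total parts: 1

1


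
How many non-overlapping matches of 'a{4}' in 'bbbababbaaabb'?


Pattern 'a{4}' matches exactly 4 consecutive a's (greedy, non-overlapping).
String: 'bbbababbaaabb'
Scanning for runs of a's:
  Run at pos 3: 'a' (length 1) -> 0 match(es)
  Run at pos 5: 'a' (length 1) -> 0 match(es)
  Run at pos 8: 'aaa' (length 3) -> 0 match(es)
Matches found: []
Total: 0

0


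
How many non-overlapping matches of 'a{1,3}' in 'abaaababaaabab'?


Pattern 'a{1,3}' matches between 1 and 3 consecutive a's (greedy).
String: 'abaaababaaabab'
Finding runs of a's and applying greedy matching:
  Run at pos 0: 'a' (length 1)
  Run at pos 2: 'aaa' (length 3)
  Run at pos 6: 'a' (length 1)
  Run at pos 8: 'aaa' (length 3)
  Run at pos 12: 'a' (length 1)
Matches: ['a', 'aaa', 'a', 'aaa', 'a']
Count: 5

5


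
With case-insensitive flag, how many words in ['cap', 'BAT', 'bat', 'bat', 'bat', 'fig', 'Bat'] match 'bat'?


Case-insensitive matching: compare each word's lowercase form to 'bat'.
  'cap' -> lower='cap' -> no
  'BAT' -> lower='bat' -> MATCH
  'bat' -> lower='bat' -> MATCH
  'bat' -> lower='bat' -> MATCH
  'bat' -> lower='bat' -> MATCH
  'fig' -> lower='fig' -> no
  'Bat' -> lower='bat' -> MATCH
Matches: ['BAT', 'bat', 'bat', 'bat', 'Bat']
Count: 5

5


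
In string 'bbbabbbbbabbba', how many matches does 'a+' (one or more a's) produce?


Pattern 'a+' matches one or more consecutive a's.
String: 'bbbabbbbbabbba'
Scanning for runs of a:
  Match 1: 'a' (length 1)
  Match 2: 'a' (length 1)
  Match 3: 'a' (length 1)
Total matches: 3

3


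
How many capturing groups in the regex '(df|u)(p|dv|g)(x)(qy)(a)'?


To count capturing groups, count each '(' that starts a group.
Pattern: '(df|u)(p|dv|g)(x)(qy)(a)'
Walking through the pattern:
  Position 0: '(' -> group #1
  Position 6: '(' -> group #2
  Position 14: '(' -> group #3
  Position 17: '(' -> group #4
  Position 21: '(' -> group #5
Total capturing groups: 5

5


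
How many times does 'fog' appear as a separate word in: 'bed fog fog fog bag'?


Scanning each word for exact match 'fog':
  Word 1: 'bed' -> no
  Word 2: 'fog' -> MATCH
  Word 3: 'fog' -> MATCH
  Word 4: 'fog' -> MATCH
  Word 5: 'bag' -> no
Total matches: 3

3


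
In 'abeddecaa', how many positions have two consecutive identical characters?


Looking for consecutive identical characters in 'abeddecaa':
  pos 0-1: 'a' vs 'b' -> different
  pos 1-2: 'b' vs 'e' -> different
  pos 2-3: 'e' vs 'd' -> different
  pos 3-4: 'd' vs 'd' -> MATCH ('dd')
  pos 4-5: 'd' vs 'e' -> different
  pos 5-6: 'e' vs 'c' -> different
  pos 6-7: 'c' vs 'a' -> different
  pos 7-8: 'a' vs 'a' -> MATCH ('aa')
Consecutive identical pairs: ['dd', 'aa']
Count: 2

2


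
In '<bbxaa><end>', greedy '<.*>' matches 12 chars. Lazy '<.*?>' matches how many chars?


Greedy '<.*>' tries to match as MUCH as possible.
Lazy '<.*?>' tries to match as LITTLE as possible.

String: '<bbxaa><end>'
Greedy '<.*>' starts at first '<' and extends to the LAST '>': '<bbxaa><end>' (12 chars)
Lazy '<.*?>' starts at first '<' and stops at the FIRST '>': '<bbxaa>' (7 chars)

7


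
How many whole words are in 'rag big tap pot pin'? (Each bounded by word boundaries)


Word boundaries (\b) mark the start/end of each word.
Text: 'rag big tap pot pin'
Splitting by whitespace:
  Word 1: 'rag'
  Word 2: 'big'
  Word 3: 'tap'
  Word 4: 'pot'
  Word 5: 'pin'
Total whole words: 5

5


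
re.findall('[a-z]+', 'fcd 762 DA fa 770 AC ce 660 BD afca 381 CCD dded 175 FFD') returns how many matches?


Pattern '[a-z]+' finds one or more lowercase letters.
Text: 'fcd 762 DA fa 770 AC ce 660 BD afca 381 CCD dded 175 FFD'
Scanning for matches:
  Match 1: 'fcd'
  Match 2: 'fa'
  Match 3: 'ce'
  Match 4: 'afca'
  Match 5: 'dded'
Total matches: 5

5


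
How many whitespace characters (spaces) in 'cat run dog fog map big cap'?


\s matches whitespace characters (spaces, tabs, etc.).
Text: 'cat run dog fog map big cap'
This text has 7 words separated by spaces.
Number of spaces = number of words - 1 = 7 - 1 = 6

6


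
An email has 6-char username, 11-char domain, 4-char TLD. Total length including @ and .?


An email address has format: username@domain.tld
Username length: 6
'@' character: 1
Domain length: 11
'.' character: 1
TLD length: 4
Total = 6 + 1 + 11 + 1 + 4 = 23

23


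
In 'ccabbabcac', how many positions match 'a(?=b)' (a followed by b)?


Lookahead 'a(?=b)' matches 'a' only when followed by 'b'.
String: 'ccabbabcac'
Checking each position where char is 'a':
  pos 2: 'a' -> MATCH (next='b')
  pos 5: 'a' -> MATCH (next='b')
  pos 8: 'a' -> no (next='c')
Matching positions: [2, 5]
Count: 2

2


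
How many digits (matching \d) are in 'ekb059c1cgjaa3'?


\d matches any digit 0-9.
Scanning 'ekb059c1cgjaa3':
  pos 3: '0' -> DIGIT
  pos 4: '5' -> DIGIT
  pos 5: '9' -> DIGIT
  pos 7: '1' -> DIGIT
  pos 13: '3' -> DIGIT
Digits found: ['0', '5', '9', '1', '3']
Total: 5

5


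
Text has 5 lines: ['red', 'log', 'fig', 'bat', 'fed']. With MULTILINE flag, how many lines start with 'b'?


With MULTILINE flag, ^ matches the start of each line.
Lines: ['red', 'log', 'fig', 'bat', 'fed']
Checking which lines start with 'b':
  Line 1: 'red' -> no
  Line 2: 'log' -> no
  Line 3: 'fig' -> no
  Line 4: 'bat' -> MATCH
  Line 5: 'fed' -> no
Matching lines: ['bat']
Count: 1

1


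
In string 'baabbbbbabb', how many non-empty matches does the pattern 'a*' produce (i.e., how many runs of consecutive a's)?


Pattern 'a*' matches zero or more a's. We want non-empty runs of consecutive a's.
String: 'baabbbbbabb'
Walking through the string to find runs of a's:
  Run 1: positions 1-2 -> 'aa'
  Run 2: positions 8-8 -> 'a'
Non-empty runs found: ['aa', 'a']
Count: 2

2


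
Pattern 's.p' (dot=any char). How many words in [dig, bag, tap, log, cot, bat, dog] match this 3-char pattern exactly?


Pattern 's.p' means: starts with 's', any single char, ends with 'p'.
Checking each word (must be exactly 3 chars):
  'dig' (len=3): no
  'bag' (len=3): no
  'tap' (len=3): no
  'log' (len=3): no
  'cot' (len=3): no
  'bat' (len=3): no
  'dog' (len=3): no
Matching words: []
Total: 0

0


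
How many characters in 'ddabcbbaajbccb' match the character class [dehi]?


Character class [dehi] matches any of: {d, e, h, i}
Scanning string 'ddabcbbaajbccb' character by character:
  pos 0: 'd' -> MATCH
  pos 1: 'd' -> MATCH
  pos 2: 'a' -> no
  pos 3: 'b' -> no
  pos 4: 'c' -> no
  pos 5: 'b' -> no
  pos 6: 'b' -> no
  pos 7: 'a' -> no
  pos 8: 'a' -> no
  pos 9: 'j' -> no
  pos 10: 'b' -> no
  pos 11: 'c' -> no
  pos 12: 'c' -> no
  pos 13: 'b' -> no
Total matches: 2

2


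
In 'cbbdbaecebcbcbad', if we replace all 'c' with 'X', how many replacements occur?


re.sub('c', 'X', text) replaces every occurrence of 'c' with 'X'.
Text: 'cbbdbaecebcbcbad'
Scanning for 'c':
  pos 0: 'c' -> replacement #1
  pos 7: 'c' -> replacement #2
  pos 10: 'c' -> replacement #3
  pos 12: 'c' -> replacement #4
Total replacements: 4

4


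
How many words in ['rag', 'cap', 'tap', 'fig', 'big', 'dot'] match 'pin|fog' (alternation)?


Alternation 'pin|fog' matches either 'pin' or 'fog'.
Checking each word:
  'rag' -> no
  'cap' -> no
  'tap' -> no
  'fig' -> no
  'big' -> no
  'dot' -> no
Matches: []
Count: 0

0


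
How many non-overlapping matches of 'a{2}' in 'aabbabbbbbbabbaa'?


Pattern 'a{2}' matches exactly 2 consecutive a's (greedy, non-overlapping).
String: 'aabbabbbbbbabbaa'
Scanning for runs of a's:
  Run at pos 0: 'aa' (length 2) -> 1 match(es)
  Run at pos 4: 'a' (length 1) -> 0 match(es)
  Run at pos 11: 'a' (length 1) -> 0 match(es)
  Run at pos 14: 'aa' (length 2) -> 1 match(es)
Matches found: ['aa', 'aa']
Total: 2

2


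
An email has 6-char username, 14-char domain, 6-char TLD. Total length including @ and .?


An email address has format: username@domain.tld
Username length: 6
'@' character: 1
Domain length: 14
'.' character: 1
TLD length: 6
Total = 6 + 1 + 14 + 1 + 6 = 28

28


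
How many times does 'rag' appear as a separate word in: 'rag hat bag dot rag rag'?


Scanning each word for exact match 'rag':
  Word 1: 'rag' -> MATCH
  Word 2: 'hat' -> no
  Word 3: 'bag' -> no
  Word 4: 'dot' -> no
  Word 5: 'rag' -> MATCH
  Word 6: 'rag' -> MATCH
Total matches: 3

3


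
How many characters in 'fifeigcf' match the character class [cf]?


Character class [cf] matches any of: {c, f}
Scanning string 'fifeigcf' character by character:
  pos 0: 'f' -> MATCH
  pos 1: 'i' -> no
  pos 2: 'f' -> MATCH
  pos 3: 'e' -> no
  pos 4: 'i' -> no
  pos 5: 'g' -> no
  pos 6: 'c' -> MATCH
  pos 7: 'f' -> MATCH
Total matches: 4

4


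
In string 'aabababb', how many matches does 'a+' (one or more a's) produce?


Pattern 'a+' matches one or more consecutive a's.
String: 'aabababb'
Scanning for runs of a:
  Match 1: 'aa' (length 2)
  Match 2: 'a' (length 1)
  Match 3: 'a' (length 1)
Total matches: 3

3


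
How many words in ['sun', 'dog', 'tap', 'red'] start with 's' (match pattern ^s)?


Pattern ^s anchors to start of word. Check which words begin with 's':
  'sun' -> MATCH (starts with 's')
  'dog' -> no
  'tap' -> no
  'red' -> no
Matching words: ['sun']
Count: 1

1


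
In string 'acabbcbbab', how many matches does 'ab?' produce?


Pattern 'ab?' matches 'a' optionally followed by 'b'.
String: 'acabbcbbab'
Scanning left to right for 'a' then checking next char:
  Match 1: 'a' (a not followed by b)
  Match 2: 'ab' (a followed by b)
  Match 3: 'ab' (a followed by b)
Total matches: 3

3


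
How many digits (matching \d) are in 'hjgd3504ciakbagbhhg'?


\d matches any digit 0-9.
Scanning 'hjgd3504ciakbagbhhg':
  pos 4: '3' -> DIGIT
  pos 5: '5' -> DIGIT
  pos 6: '0' -> DIGIT
  pos 7: '4' -> DIGIT
Digits found: ['3', '5', '0', '4']
Total: 4

4


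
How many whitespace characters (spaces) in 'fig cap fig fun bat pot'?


\s matches whitespace characters (spaces, tabs, etc.).
Text: 'fig cap fig fun bat pot'
This text has 6 words separated by spaces.
Number of spaces = number of words - 1 = 6 - 1 = 5

5


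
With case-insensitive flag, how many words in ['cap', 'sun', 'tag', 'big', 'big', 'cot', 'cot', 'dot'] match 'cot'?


Case-insensitive matching: compare each word's lowercase form to 'cot'.
  'cap' -> lower='cap' -> no
  'sun' -> lower='sun' -> no
  'tag' -> lower='tag' -> no
  'big' -> lower='big' -> no
  'big' -> lower='big' -> no
  'cot' -> lower='cot' -> MATCH
  'cot' -> lower='cot' -> MATCH
  'dot' -> lower='dot' -> no
Matches: ['cot', 'cot']
Count: 2

2


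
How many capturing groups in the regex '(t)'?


To count capturing groups, count each '(' that starts a group.
Pattern: '(t)'
Walking through the pattern:
  Position 0: '(' -> group #1
Total capturing groups: 1

1


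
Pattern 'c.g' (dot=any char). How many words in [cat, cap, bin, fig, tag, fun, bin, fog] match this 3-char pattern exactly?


Pattern 'c.g' means: starts with 'c', any single char, ends with 'g'.
Checking each word (must be exactly 3 chars):
  'cat' (len=3): no
  'cap' (len=3): no
  'bin' (len=3): no
  'fig' (len=3): no
  'tag' (len=3): no
  'fun' (len=3): no
  'bin' (len=3): no
  'fog' (len=3): no
Matching words: []
Total: 0

0


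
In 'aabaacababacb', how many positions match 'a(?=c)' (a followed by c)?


Lookahead 'a(?=c)' matches 'a' only when followed by 'c'.
String: 'aabaacababacb'
Checking each position where char is 'a':
  pos 0: 'a' -> no (next='a')
  pos 1: 'a' -> no (next='b')
  pos 3: 'a' -> no (next='a')
  pos 4: 'a' -> MATCH (next='c')
  pos 6: 'a' -> no (next='b')
  pos 8: 'a' -> no (next='b')
  pos 10: 'a' -> MATCH (next='c')
Matching positions: [4, 10]
Count: 2

2


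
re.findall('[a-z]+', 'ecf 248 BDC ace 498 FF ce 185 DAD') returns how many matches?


Pattern '[a-z]+' finds one or more lowercase letters.
Text: 'ecf 248 BDC ace 498 FF ce 185 DAD'
Scanning for matches:
  Match 1: 'ecf'
  Match 2: 'ace'
  Match 3: 'ce'
Total matches: 3

3


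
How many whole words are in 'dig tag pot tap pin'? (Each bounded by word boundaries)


Word boundaries (\b) mark the start/end of each word.
Text: 'dig tag pot tap pin'
Splitting by whitespace:
  Word 1: 'dig'
  Word 2: 'tag'
  Word 3: 'pot'
  Word 4: 'tap'
  Word 5: 'pin'
Total whole words: 5

5


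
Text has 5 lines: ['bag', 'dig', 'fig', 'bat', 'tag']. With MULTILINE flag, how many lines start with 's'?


With MULTILINE flag, ^ matches the start of each line.
Lines: ['bag', 'dig', 'fig', 'bat', 'tag']
Checking which lines start with 's':
  Line 1: 'bag' -> no
  Line 2: 'dig' -> no
  Line 3: 'fig' -> no
  Line 4: 'bat' -> no
  Line 5: 'tag' -> no
Matching lines: []
Count: 0

0


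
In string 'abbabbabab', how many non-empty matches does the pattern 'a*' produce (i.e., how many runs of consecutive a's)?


Pattern 'a*' matches zero or more a's. We want non-empty runs of consecutive a's.
String: 'abbabbabab'
Walking through the string to find runs of a's:
  Run 1: positions 0-0 -> 'a'
  Run 2: positions 3-3 -> 'a'
  Run 3: positions 6-6 -> 'a'
  Run 4: positions 8-8 -> 'a'
Non-empty runs found: ['a', 'a', 'a', 'a']
Count: 4

4


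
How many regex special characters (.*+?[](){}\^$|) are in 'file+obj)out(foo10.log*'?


Regex special characters are: . * + ? [ ] ( ) { } \ ^ $ |
Scanning 'file+obj)out(foo10.log*':
  pos 4: '+' -> SPECIAL
  pos 8: ')' -> SPECIAL
  pos 12: '(' -> SPECIAL
  pos 18: '.' -> SPECIAL
  pos 22: '*' -> SPECIAL
Special chars found: ['+', ')', '(', '.', '*']
Total: 5

5


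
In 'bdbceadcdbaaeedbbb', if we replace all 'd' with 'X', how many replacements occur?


re.sub('d', 'X', text) replaces every occurrence of 'd' with 'X'.
Text: 'bdbceadcdbaaeedbbb'
Scanning for 'd':
  pos 1: 'd' -> replacement #1
  pos 6: 'd' -> replacement #2
  pos 8: 'd' -> replacement #3
  pos 14: 'd' -> replacement #4
Total replacements: 4

4


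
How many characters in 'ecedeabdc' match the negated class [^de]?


Negated class [^de] matches any char NOT in {d, e}
Scanning 'ecedeabdc':
  pos 0: 'e' -> no (excluded)
  pos 1: 'c' -> MATCH
  pos 2: 'e' -> no (excluded)
  pos 3: 'd' -> no (excluded)
  pos 4: 'e' -> no (excluded)
  pos 5: 'a' -> MATCH
  pos 6: 'b' -> MATCH
  pos 7: 'd' -> no (excluded)
  pos 8: 'c' -> MATCH
Total matches: 4

4


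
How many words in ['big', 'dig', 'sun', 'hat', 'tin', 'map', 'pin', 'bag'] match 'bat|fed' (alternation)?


Alternation 'bat|fed' matches either 'bat' or 'fed'.
Checking each word:
  'big' -> no
  'dig' -> no
  'sun' -> no
  'hat' -> no
  'tin' -> no
  'map' -> no
  'pin' -> no
  'bag' -> no
Matches: []
Count: 0

0


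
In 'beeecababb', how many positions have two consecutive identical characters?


Looking for consecutive identical characters in 'beeecababb':
  pos 0-1: 'b' vs 'e' -> different
  pos 1-2: 'e' vs 'e' -> MATCH ('ee')
  pos 2-3: 'e' vs 'e' -> MATCH ('ee')
  pos 3-4: 'e' vs 'c' -> different
  pos 4-5: 'c' vs 'a' -> different
  pos 5-6: 'a' vs 'b' -> different
  pos 6-7: 'b' vs 'a' -> different
  pos 7-8: 'a' vs 'b' -> different
  pos 8-9: 'b' vs 'b' -> MATCH ('bb')
Consecutive identical pairs: ['ee', 'ee', 'bb']
Count: 3

3


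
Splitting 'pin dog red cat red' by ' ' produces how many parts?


Splitting by ' ' breaks the string at each occurrence of the separator.
Text: 'pin dog red cat red'
Parts after split:
  Part 1: 'pin'
  Part 2: 'dog'
  Part 3: 'red'
  Part 4: 'cat'
  Part 5: 'red'
Total parts: 5

5


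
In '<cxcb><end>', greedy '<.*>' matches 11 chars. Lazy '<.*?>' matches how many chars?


Greedy '<.*>' tries to match as MUCH as possible.
Lazy '<.*?>' tries to match as LITTLE as possible.

String: '<cxcb><end>'
Greedy '<.*>' starts at first '<' and extends to the LAST '>': '<cxcb><end>' (11 chars)
Lazy '<.*?>' starts at first '<' and stops at the FIRST '>': '<cxcb>' (6 chars)

6


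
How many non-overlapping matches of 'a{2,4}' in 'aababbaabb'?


Pattern 'a{2,4}' matches between 2 and 4 consecutive a's (greedy).
String: 'aababbaabb'
Finding runs of a's and applying greedy matching:
  Run at pos 0: 'aa' (length 2)
  Run at pos 3: 'a' (length 1)
  Run at pos 6: 'aa' (length 2)
Matches: ['aa', 'aa']
Count: 2

2


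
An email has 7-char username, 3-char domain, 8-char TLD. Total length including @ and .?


An email address has format: username@domain.tld
Username length: 7
'@' character: 1
Domain length: 3
'.' character: 1
TLD length: 8
Total = 7 + 1 + 3 + 1 + 8 = 20

20


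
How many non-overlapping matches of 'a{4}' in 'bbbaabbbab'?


Pattern 'a{4}' matches exactly 4 consecutive a's (greedy, non-overlapping).
String: 'bbbaabbbab'
Scanning for runs of a's:
  Run at pos 3: 'aa' (length 2) -> 0 match(es)
  Run at pos 8: 'a' (length 1) -> 0 match(es)
Matches found: []
Total: 0

0


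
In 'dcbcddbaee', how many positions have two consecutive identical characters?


Looking for consecutive identical characters in 'dcbcddbaee':
  pos 0-1: 'd' vs 'c' -> different
  pos 1-2: 'c' vs 'b' -> different
  pos 2-3: 'b' vs 'c' -> different
  pos 3-4: 'c' vs 'd' -> different
  pos 4-5: 'd' vs 'd' -> MATCH ('dd')
  pos 5-6: 'd' vs 'b' -> different
  pos 6-7: 'b' vs 'a' -> different
  pos 7-8: 'a' vs 'e' -> different
  pos 8-9: 'e' vs 'e' -> MATCH ('ee')
Consecutive identical pairs: ['dd', 'ee']
Count: 2

2


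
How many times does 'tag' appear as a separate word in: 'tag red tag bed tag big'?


Scanning each word for exact match 'tag':
  Word 1: 'tag' -> MATCH
  Word 2: 'red' -> no
  Word 3: 'tag' -> MATCH
  Word 4: 'bed' -> no
  Word 5: 'tag' -> MATCH
  Word 6: 'big' -> no
Total matches: 3

3


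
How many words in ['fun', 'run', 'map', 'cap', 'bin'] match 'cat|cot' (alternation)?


Alternation 'cat|cot' matches either 'cat' or 'cot'.
Checking each word:
  'fun' -> no
  'run' -> no
  'map' -> no
  'cap' -> no
  'bin' -> no
Matches: []
Count: 0

0


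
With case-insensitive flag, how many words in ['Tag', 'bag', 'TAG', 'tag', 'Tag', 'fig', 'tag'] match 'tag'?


Case-insensitive matching: compare each word's lowercase form to 'tag'.
  'Tag' -> lower='tag' -> MATCH
  'bag' -> lower='bag' -> no
  'TAG' -> lower='tag' -> MATCH
  'tag' -> lower='tag' -> MATCH
  'Tag' -> lower='tag' -> MATCH
  'fig' -> lower='fig' -> no
  'tag' -> lower='tag' -> MATCH
Matches: ['Tag', 'TAG', 'tag', 'Tag', 'tag']
Count: 5

5


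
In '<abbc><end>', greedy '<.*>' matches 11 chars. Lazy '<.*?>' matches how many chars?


Greedy '<.*>' tries to match as MUCH as possible.
Lazy '<.*?>' tries to match as LITTLE as possible.

String: '<abbc><end>'
Greedy '<.*>' starts at first '<' and extends to the LAST '>': '<abbc><end>' (11 chars)
Lazy '<.*?>' starts at first '<' and stops at the FIRST '>': '<abbc>' (6 chars)

6


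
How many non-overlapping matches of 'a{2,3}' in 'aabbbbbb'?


Pattern 'a{2,3}' matches between 2 and 3 consecutive a's (greedy).
String: 'aabbbbbb'
Finding runs of a's and applying greedy matching:
  Run at pos 0: 'aa' (length 2)
Matches: ['aa']
Count: 1

1


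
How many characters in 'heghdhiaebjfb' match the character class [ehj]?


Character class [ehj] matches any of: {e, h, j}
Scanning string 'heghdhiaebjfb' character by character:
  pos 0: 'h' -> MATCH
  pos 1: 'e' -> MATCH
  pos 2: 'g' -> no
  pos 3: 'h' -> MATCH
  pos 4: 'd' -> no
  pos 5: 'h' -> MATCH
  pos 6: 'i' -> no
  pos 7: 'a' -> no
  pos 8: 'e' -> MATCH
  pos 9: 'b' -> no
  pos 10: 'j' -> MATCH
  pos 11: 'f' -> no
  pos 12: 'b' -> no
Total matches: 6

6


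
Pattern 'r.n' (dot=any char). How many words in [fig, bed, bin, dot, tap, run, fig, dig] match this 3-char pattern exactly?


Pattern 'r.n' means: starts with 'r', any single char, ends with 'n'.
Checking each word (must be exactly 3 chars):
  'fig' (len=3): no
  'bed' (len=3): no
  'bin' (len=3): no
  'dot' (len=3): no
  'tap' (len=3): no
  'run' (len=3): MATCH
  'fig' (len=3): no
  'dig' (len=3): no
Matching words: ['run']
Total: 1

1


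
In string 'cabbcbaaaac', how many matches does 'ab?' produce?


Pattern 'ab?' matches 'a' optionally followed by 'b'.
String: 'cabbcbaaaac'
Scanning left to right for 'a' then checking next char:
  Match 1: 'ab' (a followed by b)
  Match 2: 'a' (a not followed by b)
  Match 3: 'a' (a not followed by b)
  Match 4: 'a' (a not followed by b)
  Match 5: 'a' (a not followed by b)
Total matches: 5

5


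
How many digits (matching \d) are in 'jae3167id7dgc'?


\d matches any digit 0-9.
Scanning 'jae3167id7dgc':
  pos 3: '3' -> DIGIT
  pos 4: '1' -> DIGIT
  pos 5: '6' -> DIGIT
  pos 6: '7' -> DIGIT
  pos 9: '7' -> DIGIT
Digits found: ['3', '1', '6', '7', '7']
Total: 5

5


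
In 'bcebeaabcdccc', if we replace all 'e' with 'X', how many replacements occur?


re.sub('e', 'X', text) replaces every occurrence of 'e' with 'X'.
Text: 'bcebeaabcdccc'
Scanning for 'e':
  pos 2: 'e' -> replacement #1
  pos 4: 'e' -> replacement #2
Total replacements: 2

2


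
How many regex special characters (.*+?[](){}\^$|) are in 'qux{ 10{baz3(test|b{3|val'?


Regex special characters are: . * + ? [ ] ( ) { } \ ^ $ |
Scanning 'qux{ 10{baz3(test|b{3|val':
  pos 3: '{' -> SPECIAL
  pos 7: '{' -> SPECIAL
  pos 12: '(' -> SPECIAL
  pos 17: '|' -> SPECIAL
  pos 19: '{' -> SPECIAL
  pos 21: '|' -> SPECIAL
Special chars found: ['{', '{', '(', '|', '{', '|']
Total: 6

6


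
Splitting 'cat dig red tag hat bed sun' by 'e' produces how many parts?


Splitting by 'e' breaks the string at each occurrence of the separator.
Text: 'cat dig red tag hat bed sun'
Parts after split:
  Part 1: 'cat dig r'
  Part 2: 'd tag hat b'
  Part 3: 'd sun'
Total parts: 3

3


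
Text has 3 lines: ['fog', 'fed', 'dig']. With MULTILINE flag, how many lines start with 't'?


With MULTILINE flag, ^ matches the start of each line.
Lines: ['fog', 'fed', 'dig']
Checking which lines start with 't':
  Line 1: 'fog' -> no
  Line 2: 'fed' -> no
  Line 3: 'dig' -> no
Matching lines: []
Count: 0

0


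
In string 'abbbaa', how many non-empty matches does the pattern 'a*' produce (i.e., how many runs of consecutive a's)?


Pattern 'a*' matches zero or more a's. We want non-empty runs of consecutive a's.
String: 'abbbaa'
Walking through the string to find runs of a's:
  Run 1: positions 0-0 -> 'a'
  Run 2: positions 4-5 -> 'aa'
Non-empty runs found: ['a', 'aa']
Count: 2

2


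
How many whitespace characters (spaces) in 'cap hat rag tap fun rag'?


\s matches whitespace characters (spaces, tabs, etc.).
Text: 'cap hat rag tap fun rag'
This text has 6 words separated by spaces.
Number of spaces = number of words - 1 = 6 - 1 = 5

5


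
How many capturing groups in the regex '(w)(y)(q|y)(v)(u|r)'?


To count capturing groups, count each '(' that starts a group.
Pattern: '(w)(y)(q|y)(v)(u|r)'
Walking through the pattern:
  Position 0: '(' -> group #1
  Position 3: '(' -> group #2
  Position 6: '(' -> group #3
  Position 11: '(' -> group #4
  Position 14: '(' -> group #5
Total capturing groups: 5

5


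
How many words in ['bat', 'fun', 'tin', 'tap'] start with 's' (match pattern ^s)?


Pattern ^s anchors to start of word. Check which words begin with 's':
  'bat' -> no
  'fun' -> no
  'tin' -> no
  'tap' -> no
Matching words: []
Count: 0

0


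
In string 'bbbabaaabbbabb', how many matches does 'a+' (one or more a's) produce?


Pattern 'a+' matches one or more consecutive a's.
String: 'bbbabaaabbbabb'
Scanning for runs of a:
  Match 1: 'a' (length 1)
  Match 2: 'aaa' (length 3)
  Match 3: 'a' (length 1)
Total matches: 3

3


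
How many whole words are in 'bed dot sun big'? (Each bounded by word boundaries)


Word boundaries (\b) mark the start/end of each word.
Text: 'bed dot sun big'
Splitting by whitespace:
  Word 1: 'bed'
  Word 2: 'dot'
  Word 3: 'sun'
  Word 4: 'big'
Total whole words: 4

4


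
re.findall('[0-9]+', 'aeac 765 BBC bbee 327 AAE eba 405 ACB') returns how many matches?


Pattern '[0-9]+' finds one or more digits.
Text: 'aeac 765 BBC bbee 327 AAE eba 405 ACB'
Scanning for matches:
  Match 1: '765'
  Match 2: '327'
  Match 3: '405'
Total matches: 3

3


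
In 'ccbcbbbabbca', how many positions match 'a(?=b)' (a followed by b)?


Lookahead 'a(?=b)' matches 'a' only when followed by 'b'.
String: 'ccbcbbbabbca'
Checking each position where char is 'a':
  pos 7: 'a' -> MATCH (next='b')
Matching positions: [7]
Count: 1

1


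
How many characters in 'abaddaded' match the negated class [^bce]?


Negated class [^bce] matches any char NOT in {b, c, e}
Scanning 'abaddaded':
  pos 0: 'a' -> MATCH
  pos 1: 'b' -> no (excluded)
  pos 2: 'a' -> MATCH
  pos 3: 'd' -> MATCH
  pos 4: 'd' -> MATCH
  pos 5: 'a' -> MATCH
  pos 6: 'd' -> MATCH
  pos 7: 'e' -> no (excluded)
  pos 8: 'd' -> MATCH
Total matches: 7

7


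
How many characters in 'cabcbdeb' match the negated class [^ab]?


Negated class [^ab] matches any char NOT in {a, b}
Scanning 'cabcbdeb':
  pos 0: 'c' -> MATCH
  pos 1: 'a' -> no (excluded)
  pos 2: 'b' -> no (excluded)
  pos 3: 'c' -> MATCH
  pos 4: 'b' -> no (excluded)
  pos 5: 'd' -> MATCH
  pos 6: 'e' -> MATCH
  pos 7: 'b' -> no (excluded)
Total matches: 4

4


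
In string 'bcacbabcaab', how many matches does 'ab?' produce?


Pattern 'ab?' matches 'a' optionally followed by 'b'.
String: 'bcacbabcaab'
Scanning left to right for 'a' then checking next char:
  Match 1: 'a' (a not followed by b)
  Match 2: 'ab' (a followed by b)
  Match 3: 'a' (a not followed by b)
  Match 4: 'ab' (a followed by b)
Total matches: 4

4


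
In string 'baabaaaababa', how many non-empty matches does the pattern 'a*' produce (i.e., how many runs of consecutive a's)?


Pattern 'a*' matches zero or more a's. We want non-empty runs of consecutive a's.
String: 'baabaaaababa'
Walking through the string to find runs of a's:
  Run 1: positions 1-2 -> 'aa'
  Run 2: positions 4-7 -> 'aaaa'
  Run 3: positions 9-9 -> 'a'
  Run 4: positions 11-11 -> 'a'
Non-empty runs found: ['aa', 'aaaa', 'a', 'a']
Count: 4

4


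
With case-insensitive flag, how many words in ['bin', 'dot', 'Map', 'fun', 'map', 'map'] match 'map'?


Case-insensitive matching: compare each word's lowercase form to 'map'.
  'bin' -> lower='bin' -> no
  'dot' -> lower='dot' -> no
  'Map' -> lower='map' -> MATCH
  'fun' -> lower='fun' -> no
  'map' -> lower='map' -> MATCH
  'map' -> lower='map' -> MATCH
Matches: ['Map', 'map', 'map']
Count: 3

3


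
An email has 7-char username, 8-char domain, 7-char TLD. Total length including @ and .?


An email address has format: username@domain.tld
Username length: 7
'@' character: 1
Domain length: 8
'.' character: 1
TLD length: 7
Total = 7 + 1 + 8 + 1 + 7 = 24

24


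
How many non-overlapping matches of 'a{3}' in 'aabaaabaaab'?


Pattern 'a{3}' matches exactly 3 consecutive a's (greedy, non-overlapping).
String: 'aabaaabaaab'
Scanning for runs of a's:
  Run at pos 0: 'aa' (length 2) -> 0 match(es)
  Run at pos 3: 'aaa' (length 3) -> 1 match(es)
  Run at pos 7: 'aaa' (length 3) -> 1 match(es)
Matches found: ['aaa', 'aaa']
Total: 2

2


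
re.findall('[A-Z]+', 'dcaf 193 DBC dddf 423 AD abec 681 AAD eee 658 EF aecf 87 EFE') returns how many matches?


Pattern '[A-Z]+' finds one or more uppercase letters.
Text: 'dcaf 193 DBC dddf 423 AD abec 681 AAD eee 658 EF aecf 87 EFE'
Scanning for matches:
  Match 1: 'DBC'
  Match 2: 'AD'
  Match 3: 'AAD'
  Match 4: 'EF'
  Match 5: 'EFE'
Total matches: 5

5


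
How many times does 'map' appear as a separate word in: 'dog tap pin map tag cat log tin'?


Scanning each word for exact match 'map':
  Word 1: 'dog' -> no
  Word 2: 'tap' -> no
  Word 3: 'pin' -> no
  Word 4: 'map' -> MATCH
  Word 5: 'tag' -> no
  Word 6: 'cat' -> no
  Word 7: 'log' -> no
  Word 8: 'tin' -> no
Total matches: 1

1


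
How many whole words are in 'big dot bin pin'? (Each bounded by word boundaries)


Word boundaries (\b) mark the start/end of each word.
Text: 'big dot bin pin'
Splitting by whitespace:
  Word 1: 'big'
  Word 2: 'dot'
  Word 3: 'bin'
  Word 4: 'pin'
Total whole words: 4

4


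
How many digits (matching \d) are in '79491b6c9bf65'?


\d matches any digit 0-9.
Scanning '79491b6c9bf65':
  pos 0: '7' -> DIGIT
  pos 1: '9' -> DIGIT
  pos 2: '4' -> DIGIT
  pos 3: '9' -> DIGIT
  pos 4: '1' -> DIGIT
  pos 6: '6' -> DIGIT
  pos 8: '9' -> DIGIT
  pos 11: '6' -> DIGIT
  pos 12: '5' -> DIGIT
Digits found: ['7', '9', '4', '9', '1', '6', '9', '6', '5']
Total: 9

9


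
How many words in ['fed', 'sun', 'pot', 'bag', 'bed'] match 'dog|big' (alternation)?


Alternation 'dog|big' matches either 'dog' or 'big'.
Checking each word:
  'fed' -> no
  'sun' -> no
  'pot' -> no
  'bag' -> no
  'bed' -> no
Matches: []
Count: 0

0


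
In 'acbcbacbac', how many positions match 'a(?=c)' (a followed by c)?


Lookahead 'a(?=c)' matches 'a' only when followed by 'c'.
String: 'acbcbacbac'
Checking each position where char is 'a':
  pos 0: 'a' -> MATCH (next='c')
  pos 5: 'a' -> MATCH (next='c')
  pos 8: 'a' -> MATCH (next='c')
Matching positions: [0, 5, 8]
Count: 3

3
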